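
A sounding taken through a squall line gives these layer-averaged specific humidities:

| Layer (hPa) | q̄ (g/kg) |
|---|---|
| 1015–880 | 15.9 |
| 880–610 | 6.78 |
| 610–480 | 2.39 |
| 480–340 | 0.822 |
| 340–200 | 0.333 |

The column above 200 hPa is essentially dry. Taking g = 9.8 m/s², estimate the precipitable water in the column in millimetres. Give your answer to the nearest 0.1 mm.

Precipitable water is the column-integrated vapour mass per unit area: PW = (1/g) Σ q̄ Δp, with q in kg/kg and Δp in Pa (1 kg/m² of water = 1 mm).
Layer 1015–880 hPa: Δp = 135 hPa = 13500 Pa, q̄ = 0.0159 kg/kg → 0.0159 × 13500 / 9.8 = 21.90 mm
Layer 880–610 hPa: Δp = 270 hPa = 27000 Pa, q̄ = 0.00678 kg/kg → 0.00678 × 27000 / 9.8 = 18.68 mm
Layer 610–480 hPa: Δp = 130 hPa = 13000 Pa, q̄ = 0.00239 kg/kg → 0.00239 × 13000 / 9.8 = 3.17 mm
Layer 480–340 hPa: Δp = 140 hPa = 14000 Pa, q̄ = 0.000822 kg/kg → 0.000822 × 14000 / 9.8 = 1.17 mm
Layer 340–200 hPa: Δp = 140 hPa = 14000 Pa, q̄ = 0.000333 kg/kg → 0.000333 × 14000 / 9.8 = 0.48 mm
PW = 21.90 + 18.68 + 3.17 + 1.17 + 0.48 = 45.40 ≈ 45.4 mm.

PW ≈ 45.4 mm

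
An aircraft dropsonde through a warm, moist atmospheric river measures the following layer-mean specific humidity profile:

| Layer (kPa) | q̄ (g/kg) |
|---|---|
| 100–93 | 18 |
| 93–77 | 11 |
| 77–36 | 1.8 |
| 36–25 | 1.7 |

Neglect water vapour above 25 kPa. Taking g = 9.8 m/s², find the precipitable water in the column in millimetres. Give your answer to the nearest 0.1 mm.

PW ≈ 40.3 mm

Precipitable water is the column-integrated vapour mass per unit area: PW = (1/g) Σ q̄ Δp, with q in kg/kg and Δp in Pa (1 kg/m² of water = 1 mm).
Layer 100–93 kPa: Δp = 70 hPa = 7000 Pa, q̄ = 0.018 kg/kg → 0.018 × 7000 / 9.8 = 12.86 mm
Layer 93–77 kPa: Δp = 160 hPa = 16000 Pa, q̄ = 0.011 kg/kg → 0.011 × 16000 / 9.8 = 17.96 mm
Layer 77–36 kPa: Δp = 410 hPa = 41000 Pa, q̄ = 0.0018 kg/kg → 0.0018 × 41000 / 9.8 = 7.53 mm
Layer 36–25 kPa: Δp = 110 hPa = 11000 Pa, q̄ = 0.0017 kg/kg → 0.0017 × 11000 / 9.8 = 1.91 mm
PW = 12.86 + 17.96 + 7.53 + 1.91 = 40.26 ≈ 40.3 mm.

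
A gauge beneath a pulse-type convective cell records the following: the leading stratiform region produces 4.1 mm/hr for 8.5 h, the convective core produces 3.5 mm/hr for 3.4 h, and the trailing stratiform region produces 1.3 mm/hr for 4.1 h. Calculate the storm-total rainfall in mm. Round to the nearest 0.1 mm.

Total = Σ Rᵢ Δtᵢ = 4.1 × 8.5 + 3.5 × 3.4 + 1.3 × 4.1
      = 34.85 + 11.9 + 5.33 = 52.1 mm.

total ≈ 52.1 mm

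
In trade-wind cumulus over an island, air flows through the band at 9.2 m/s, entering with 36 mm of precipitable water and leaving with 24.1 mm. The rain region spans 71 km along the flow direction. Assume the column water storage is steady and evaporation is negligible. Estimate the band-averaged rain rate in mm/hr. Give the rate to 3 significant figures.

Column moisture flux per unit crosswind length is F = V × PW.
Inflow: F_in = 9.2 × 36 = 331.2 mm·m/s
Outflow: F_out = 9.2 × 24.1 = 221.72 mm·m/s
Steady-state rate R = (F_in − F_out)/L = (331.2 − 221.72) / 71000 m = 1.542e-03 mm/s.
R = 1.542e-03 × 3600 = 5.55 mm/hr.

R ≈ 5.55 mm/hr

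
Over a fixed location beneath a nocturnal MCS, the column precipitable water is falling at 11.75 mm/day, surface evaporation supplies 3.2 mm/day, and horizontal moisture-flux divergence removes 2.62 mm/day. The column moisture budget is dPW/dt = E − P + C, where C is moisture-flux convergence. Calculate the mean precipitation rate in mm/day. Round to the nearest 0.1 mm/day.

dPW/dt = -11.75 mm/day.
P = E + C − dPW/dt = 3.2 + (-2.62) − (-11.75) = 12.3 mm/day.

P ≈ 12.3 mm/day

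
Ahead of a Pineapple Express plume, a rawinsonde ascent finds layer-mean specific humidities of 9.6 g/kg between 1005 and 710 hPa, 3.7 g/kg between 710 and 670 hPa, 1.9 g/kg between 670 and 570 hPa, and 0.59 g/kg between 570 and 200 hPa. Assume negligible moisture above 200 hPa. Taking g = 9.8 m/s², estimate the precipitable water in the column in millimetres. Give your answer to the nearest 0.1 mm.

PW ≈ 34.6 mm

Precipitable water is the column-integrated vapour mass per unit area: PW = (1/g) Σ q̄ Δp, with q in kg/kg and Δp in Pa (1 kg/m² of water = 1 mm).
Layer 1005–710 hPa: Δp = 295 hPa = 29500 Pa, q̄ = 0.0096 kg/kg → 0.0096 × 29500 / 9.8 = 28.90 mm
Layer 710–670 hPa: Δp = 40 hPa = 4000 Pa, q̄ = 0.0037 kg/kg → 0.0037 × 4000 / 9.8 = 1.51 mm
Layer 670–570 hPa: Δp = 100 hPa = 10000 Pa, q̄ = 0.0019 kg/kg → 0.0019 × 10000 / 9.8 = 1.94 mm
Layer 570–200 hPa: Δp = 370 hPa = 37000 Pa, q̄ = 0.00059 kg/kg → 0.00059 × 37000 / 9.8 = 2.23 mm
PW = 28.90 + 1.51 + 1.94 + 2.23 = 34.58 ≈ 34.6 mm.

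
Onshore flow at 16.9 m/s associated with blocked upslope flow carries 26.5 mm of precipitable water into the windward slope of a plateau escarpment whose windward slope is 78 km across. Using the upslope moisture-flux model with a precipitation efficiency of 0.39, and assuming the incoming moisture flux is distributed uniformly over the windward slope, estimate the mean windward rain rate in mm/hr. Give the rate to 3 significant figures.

Incoming column moisture flux per unit ridge length: F = V × PW = 16.9 × 26.5 = 447.85 mm·m/s.
Spread over the 78 km slope with efficiency ε = 0.39: R = ε·F/W = 0.39 × 447.85 / 78000 m = 2.239e-03 mm/s.
R = 2.239e-03 × 3600 = 8.06 mm/hr.

R ≈ 8.06 mm/hr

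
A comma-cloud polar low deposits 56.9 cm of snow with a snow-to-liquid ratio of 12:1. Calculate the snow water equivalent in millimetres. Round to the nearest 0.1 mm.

SWE = snow depth / ratio = 56.9 cm / 12 = 4.742 cm = 47.4 mm.

SWE ≈ 47.4 mm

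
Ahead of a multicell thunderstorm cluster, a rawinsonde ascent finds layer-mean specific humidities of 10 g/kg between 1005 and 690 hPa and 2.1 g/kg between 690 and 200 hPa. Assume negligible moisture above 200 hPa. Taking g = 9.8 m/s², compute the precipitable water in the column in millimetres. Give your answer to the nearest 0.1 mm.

Precipitable water is the column-integrated vapour mass per unit area: PW = (1/g) Σ q̄ Δp, with q in kg/kg and Δp in Pa (1 kg/m² of water = 1 mm).
Layer 1005–690 hPa: Δp = 315 hPa = 31500 Pa, q̄ = 0.01 kg/kg → 0.01 × 31500 / 9.8 = 32.14 mm
Layer 690–200 hPa: Δp = 490 hPa = 49000 Pa, q̄ = 0.0021 kg/kg → 0.0021 × 49000 / 9.8 = 10.50 mm
PW = 32.14 + 10.50 = 42.64 ≈ 42.6 mm.

PW ≈ 42.6 mm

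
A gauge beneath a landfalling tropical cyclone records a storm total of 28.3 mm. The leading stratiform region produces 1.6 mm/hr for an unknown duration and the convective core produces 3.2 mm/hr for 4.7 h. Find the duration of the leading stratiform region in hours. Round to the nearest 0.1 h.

duration ≈ 8.3 h

Known phases: 3.2 × 4.7 = 15.04 mm.
Remaining depth = 28.3 − 15.04 = 13.26 mm.
Duration = 13.26 / 1.6 = 8.3 h.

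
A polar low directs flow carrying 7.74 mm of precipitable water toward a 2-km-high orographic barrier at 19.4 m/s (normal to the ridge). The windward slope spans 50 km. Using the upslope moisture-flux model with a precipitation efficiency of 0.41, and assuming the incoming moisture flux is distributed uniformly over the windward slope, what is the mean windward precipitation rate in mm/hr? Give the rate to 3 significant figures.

R ≈ 4.43 mm/hr

Incoming column moisture flux per unit ridge length: F = V × PW = 19.4 × 7.74 = 150.156 mm·m/s.
Spread over the 50 km slope with efficiency ε = 0.41: R = ε·F/W = 0.41 × 150.156 / 50000 m = 1.231e-03 mm/s.
R = 1.231e-03 × 3600 = 4.43 mm/hr.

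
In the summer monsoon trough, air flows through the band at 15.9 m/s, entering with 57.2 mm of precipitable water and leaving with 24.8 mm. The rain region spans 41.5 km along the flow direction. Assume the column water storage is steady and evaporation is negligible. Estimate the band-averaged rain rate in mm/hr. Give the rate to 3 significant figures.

R ≈ 44.7 mm/hr

Column moisture flux per unit crosswind length is F = V × PW.
Inflow: F_in = 15.9 × 57.2 = 909.48 mm·m/s
Outflow: F_out = 15.9 × 24.8 = 394.32 mm·m/s
Steady-state rate R = (F_in − F_out)/L = (909.48 − 394.32) / 41500 m = 1.241e-02 mm/s.
R = 1.241e-02 × 3600 = 44.7 mm/hr.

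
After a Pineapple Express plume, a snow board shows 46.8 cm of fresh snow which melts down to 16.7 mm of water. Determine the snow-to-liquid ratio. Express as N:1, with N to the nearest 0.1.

ratio ≈ 28.0

Ratio = snow depth / SWE = 468 mm / 16.7 mm = 28.0, i.e. 28.0:1.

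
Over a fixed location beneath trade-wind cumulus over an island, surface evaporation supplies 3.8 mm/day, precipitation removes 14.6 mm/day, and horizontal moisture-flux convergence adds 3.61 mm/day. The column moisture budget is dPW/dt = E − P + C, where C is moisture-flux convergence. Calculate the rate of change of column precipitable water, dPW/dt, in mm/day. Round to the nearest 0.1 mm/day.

dPW/dt = E − P + C = 3.8 − 14.6 + (3.61) = -7.2 mm/day.

dPW/dt ≈ -7.2 mm/day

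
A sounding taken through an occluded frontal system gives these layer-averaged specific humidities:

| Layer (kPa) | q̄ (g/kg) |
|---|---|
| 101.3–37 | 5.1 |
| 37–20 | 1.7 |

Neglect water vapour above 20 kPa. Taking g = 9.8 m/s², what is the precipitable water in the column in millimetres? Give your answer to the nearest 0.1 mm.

PW ≈ 36.4 mm

Precipitable water is the column-integrated vapour mass per unit area: PW = (1/g) Σ q̄ Δp, with q in kg/kg and Δp in Pa (1 kg/m² of water = 1 mm).
Layer 101.3–37 kPa: Δp = 643 hPa = 64300 Pa, q̄ = 0.0051 kg/kg → 0.0051 × 64300 / 9.8 = 33.46 mm
Layer 37–20 kPa: Δp = 170 hPa = 17000 Pa, q̄ = 0.0017 kg/kg → 0.0017 × 17000 / 9.8 = 2.95 mm
PW = 33.46 + 2.95 = 36.41 ≈ 36.4 mm.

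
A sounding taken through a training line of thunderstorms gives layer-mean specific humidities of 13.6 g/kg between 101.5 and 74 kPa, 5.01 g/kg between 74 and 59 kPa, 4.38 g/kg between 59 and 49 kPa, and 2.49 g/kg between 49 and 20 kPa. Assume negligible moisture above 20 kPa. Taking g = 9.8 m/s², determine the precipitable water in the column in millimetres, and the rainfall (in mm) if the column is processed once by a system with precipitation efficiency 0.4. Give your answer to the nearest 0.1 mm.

PW ≈ 57.7 mm; rainfall ≈ 23.1 mm

Precipitable water is the column-integrated vapour mass per unit area: PW = (1/g) Σ q̄ Δp, with q in kg/kg and Δp in Pa (1 kg/m² of water = 1 mm).
Layer 101.5–74 kPa: Δp = 275 hPa = 27500 Pa, q̄ = 0.0136 kg/kg → 0.0136 × 27500 / 9.8 = 38.16 mm
Layer 74–59 kPa: Δp = 150 hPa = 15000 Pa, q̄ = 0.00501 kg/kg → 0.00501 × 15000 / 9.8 = 7.67 mm
Layer 59–49 kPa: Δp = 100 hPa = 10000 Pa, q̄ = 0.00438 kg/kg → 0.00438 × 10000 / 9.8 = 4.47 mm
Layer 49–20 kPa: Δp = 290 hPa = 29000 Pa, q̄ = 0.00249 kg/kg → 0.00249 × 29000 / 9.8 = 7.37 mm
PW = 38.16 + 7.67 + 4.47 + 7.37 = 57.67 ≈ 57.7 mm.
Rainfall = ε × PW = 0.4 × 57.7 = 23.1 mm.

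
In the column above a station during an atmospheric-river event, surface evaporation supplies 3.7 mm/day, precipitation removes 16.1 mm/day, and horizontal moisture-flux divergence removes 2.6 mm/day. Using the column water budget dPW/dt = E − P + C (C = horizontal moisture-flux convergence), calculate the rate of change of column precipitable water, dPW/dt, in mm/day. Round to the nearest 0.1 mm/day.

dPW/dt = E − P + C = 3.7 − 16.1 + (-2.6) = -15.0 mm/day.

dPW/dt ≈ -15.0 mm/day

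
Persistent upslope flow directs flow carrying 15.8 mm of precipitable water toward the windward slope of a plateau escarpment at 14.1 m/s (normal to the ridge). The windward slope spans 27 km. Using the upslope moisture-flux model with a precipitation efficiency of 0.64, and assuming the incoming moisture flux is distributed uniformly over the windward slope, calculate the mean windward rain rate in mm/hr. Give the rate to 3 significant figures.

Incoming column moisture flux per unit ridge length: F = V × PW = 14.1 × 15.8 = 222.78 mm·m/s.
Spread over the 27 km slope with efficiency ε = 0.64: R = ε·F/W = 0.64 × 222.78 / 27000 m = 5.281e-03 mm/s.
R = 5.281e-03 × 3600 = 19.0 mm/hr.

R ≈ 19.0 mm/hr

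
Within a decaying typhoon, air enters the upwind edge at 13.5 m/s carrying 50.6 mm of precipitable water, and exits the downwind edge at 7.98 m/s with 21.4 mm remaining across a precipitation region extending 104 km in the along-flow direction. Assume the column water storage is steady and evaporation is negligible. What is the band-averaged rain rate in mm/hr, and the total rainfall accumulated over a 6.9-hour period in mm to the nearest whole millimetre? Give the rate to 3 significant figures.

Column moisture flux per unit crosswind length is F = V × PW.
Inflow: F_in = 13.5 × 50.6 = 683.1 mm·m/s
Outflow: F_out = 7.98 × 21.4 = 170.772 mm·m/s
Steady-state rate R = (F_in − F_out)/L = (683.1 − 170.772) / 104000 m = 4.926e-03 mm/s.
R = 4.926e-03 × 3600 = 17.7 mm/hr.
Over 6.9 h: total = 17.7 × 6.9 = 122.13 ≈ 122 mm.

R ≈ 17.7 mm/hr; total ≈ 122 mm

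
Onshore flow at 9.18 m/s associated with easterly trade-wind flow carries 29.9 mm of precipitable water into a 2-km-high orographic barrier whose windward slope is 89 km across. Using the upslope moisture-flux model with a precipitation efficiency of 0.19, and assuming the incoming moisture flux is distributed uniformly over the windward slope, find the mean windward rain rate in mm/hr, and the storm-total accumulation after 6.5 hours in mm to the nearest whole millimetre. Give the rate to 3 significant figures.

R ≈ 2.11 mm/hr; total ≈ 14 mm

Incoming column moisture flux per unit ridge length: F = V × PW = 9.18 × 29.9 = 274.482 mm·m/s.
Spread over the 89 km slope with efficiency ε = 0.19: R = ε·F/W = 0.19 × 274.482 / 89000 m = 5.860e-04 mm/s.
R = 5.860e-04 × 3600 = 2.11 mm/hr.
Over 6.5 h: total = 2.11 × 6.5 = 13.715 ≈ 14 mm.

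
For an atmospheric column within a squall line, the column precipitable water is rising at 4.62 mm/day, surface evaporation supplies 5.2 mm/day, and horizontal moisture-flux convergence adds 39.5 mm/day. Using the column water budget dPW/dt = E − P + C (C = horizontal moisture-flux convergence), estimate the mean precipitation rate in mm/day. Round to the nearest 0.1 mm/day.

P ≈ 40.1 mm/day

dPW/dt = +4.62 mm/day.
P = E + C − dPW/dt = 5.2 + (39.5) − (+4.62) = 40.1 mm/day.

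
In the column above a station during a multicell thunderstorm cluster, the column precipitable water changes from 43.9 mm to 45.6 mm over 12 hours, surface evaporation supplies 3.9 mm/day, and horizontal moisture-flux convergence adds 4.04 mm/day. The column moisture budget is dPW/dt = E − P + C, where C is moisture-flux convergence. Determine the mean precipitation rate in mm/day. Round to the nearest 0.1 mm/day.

P ≈ 4.5 mm/day

dPW/dt = (45.6 − 43.9) mm / (12/24 day) = +3.400 mm/day.
P = E + C − dPW/dt = 3.9 + (4.04) − (+3.400) = 4.5 mm/day.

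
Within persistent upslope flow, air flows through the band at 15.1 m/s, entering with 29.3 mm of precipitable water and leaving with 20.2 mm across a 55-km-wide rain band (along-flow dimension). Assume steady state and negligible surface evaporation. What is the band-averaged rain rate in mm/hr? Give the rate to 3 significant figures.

R ≈ 8.99 mm/hr

Column moisture flux per unit crosswind length is F = V × PW.
Inflow: F_in = 15.1 × 29.3 = 442.43 mm·m/s
Outflow: F_out = 15.1 × 20.2 = 305.02 mm·m/s
Steady-state rate R = (F_in − F_out)/L = (442.43 − 305.02) / 55000 m = 2.498e-03 mm/s.
R = 2.498e-03 × 3600 = 8.99 mm/hr.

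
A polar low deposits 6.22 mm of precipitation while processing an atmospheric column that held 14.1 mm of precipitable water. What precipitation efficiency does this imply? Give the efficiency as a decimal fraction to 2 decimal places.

ε ≈ 0.44

ε = precipitation / PW = 6.22 / 14.1 = 0.44.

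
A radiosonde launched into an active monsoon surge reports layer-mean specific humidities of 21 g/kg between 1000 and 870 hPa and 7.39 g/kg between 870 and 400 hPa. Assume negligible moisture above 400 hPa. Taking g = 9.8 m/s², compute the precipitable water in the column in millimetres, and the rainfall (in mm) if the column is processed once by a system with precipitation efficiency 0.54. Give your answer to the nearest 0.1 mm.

Precipitable water is the column-integrated vapour mass per unit area: PW = (1/g) Σ q̄ Δp, with q in kg/kg and Δp in Pa (1 kg/m² of water = 1 mm).
Layer 1000–870 hPa: Δp = 130 hPa = 13000 Pa, q̄ = 0.021 kg/kg → 0.021 × 13000 / 9.8 = 27.86 mm
Layer 870–400 hPa: Δp = 470 hPa = 47000 Pa, q̄ = 0.00739 kg/kg → 0.00739 × 47000 / 9.8 = 35.44 mm
PW = 27.86 + 35.44 = 63.30 ≈ 63.3 mm.
Rainfall = ε × PW = 0.54 × 63.3 = 34.2 mm.

PW ≈ 63.3 mm; rainfall ≈ 34.2 mm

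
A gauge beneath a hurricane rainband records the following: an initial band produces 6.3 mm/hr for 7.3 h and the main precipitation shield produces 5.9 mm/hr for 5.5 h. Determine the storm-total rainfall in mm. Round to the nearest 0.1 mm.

Total = Σ Rᵢ Δtᵢ = 6.3 × 7.3 + 5.9 × 5.5
      = 45.99 + 32.45 = 78.4 mm.

total ≈ 78.4 mm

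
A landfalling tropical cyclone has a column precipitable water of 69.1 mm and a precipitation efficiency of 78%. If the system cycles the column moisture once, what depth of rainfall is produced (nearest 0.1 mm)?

rainfall ≈ 53.9 mm

Rainfall = ε × PW = 0.78 × 69.1 = 53.9 mm.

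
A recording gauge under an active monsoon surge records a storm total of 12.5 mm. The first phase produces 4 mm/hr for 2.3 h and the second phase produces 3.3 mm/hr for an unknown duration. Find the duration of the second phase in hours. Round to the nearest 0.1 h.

duration ≈ 1.0 h

Known phases: 4 × 2.3 = 9.2 mm.
Remaining depth = 12.5 − 9.2 = 3.3 mm.
Duration = 3.3 / 3.3 = 1.0 h.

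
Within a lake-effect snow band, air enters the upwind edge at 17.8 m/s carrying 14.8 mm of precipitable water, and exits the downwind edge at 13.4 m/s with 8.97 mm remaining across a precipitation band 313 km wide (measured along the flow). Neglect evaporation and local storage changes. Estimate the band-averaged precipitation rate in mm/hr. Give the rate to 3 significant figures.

Column moisture flux per unit crosswind length is F = V × PW.
Inflow: F_in = 17.8 × 14.8 = 263.44 mm·m/s
Outflow: F_out = 13.4 × 8.97 = 120.198 mm·m/s
Steady-state rate R = (F_in − F_out)/L = (263.44 − 120.198) / 313000 m = 4.576e-04 mm/s.
R = 4.576e-04 × 3600 = 1.65 mm/hr.

R ≈ 1.65 mm/hr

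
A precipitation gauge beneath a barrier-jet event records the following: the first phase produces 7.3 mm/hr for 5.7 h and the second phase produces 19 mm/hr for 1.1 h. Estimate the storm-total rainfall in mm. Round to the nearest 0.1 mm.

total ≈ 62.5 mm

Total = Σ Rᵢ Δtᵢ = 7.3 × 5.7 + 19 × 1.1
      = 41.61 + 20.9 = 62.5 mm.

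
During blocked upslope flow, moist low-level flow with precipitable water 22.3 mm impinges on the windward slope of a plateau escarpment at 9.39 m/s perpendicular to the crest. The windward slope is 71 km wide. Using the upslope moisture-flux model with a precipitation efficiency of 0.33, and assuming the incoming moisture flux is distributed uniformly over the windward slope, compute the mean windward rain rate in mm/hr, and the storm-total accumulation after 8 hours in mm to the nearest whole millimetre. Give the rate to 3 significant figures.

Incoming column moisture flux per unit ridge length: F = V × PW = 9.39 × 22.3 = 209.397 mm·m/s.
Spread over the 71 km slope with efficiency ε = 0.33: R = ε·F/W = 0.33 × 209.397 / 71000 m = 9.733e-04 mm/s.
R = 9.733e-04 × 3600 = 3.50 mm/hr.
Over 8 h: total = 3.50 × 8 = 28 mm.

R ≈ 3.50 mm/hr; total ≈ 28 mm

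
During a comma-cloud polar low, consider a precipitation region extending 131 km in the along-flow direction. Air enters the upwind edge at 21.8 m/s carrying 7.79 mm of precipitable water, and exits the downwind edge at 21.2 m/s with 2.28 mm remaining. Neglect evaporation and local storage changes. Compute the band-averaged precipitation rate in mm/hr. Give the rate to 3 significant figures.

Column moisture flux per unit crosswind length is F = V × PW.
Inflow: F_in = 21.8 × 7.79 = 169.822 mm·m/s
Outflow: F_out = 21.2 × 2.28 = 48.336 mm·m/s
Steady-state rate R = (F_in − F_out)/L = (169.822 − 48.336) / 131000 m = 9.274e-04 mm/s.
R = 9.274e-04 × 3600 = 3.34 mm/hr.

R ≈ 3.34 mm/hr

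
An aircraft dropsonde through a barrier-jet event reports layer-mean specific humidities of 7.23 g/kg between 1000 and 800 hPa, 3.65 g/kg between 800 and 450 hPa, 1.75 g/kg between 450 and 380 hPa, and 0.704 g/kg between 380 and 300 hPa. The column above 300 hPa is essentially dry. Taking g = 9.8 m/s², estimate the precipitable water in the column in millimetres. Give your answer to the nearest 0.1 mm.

Precipitable water is the column-integrated vapour mass per unit area: PW = (1/g) Σ q̄ Δp, with q in kg/kg and Δp in Pa (1 kg/m² of water = 1 mm).
Layer 1000–800 hPa: Δp = 200 hPa = 20000 Pa, q̄ = 0.00723 kg/kg → 0.00723 × 20000 / 9.8 = 14.76 mm
Layer 800–450 hPa: Δp = 350 hPa = 35000 Pa, q̄ = 0.00365 kg/kg → 0.00365 × 35000 / 9.8 = 13.04 mm
Layer 450–380 hPa: Δp = 70 hPa = 7000 Pa, q̄ = 0.00175 kg/kg → 0.00175 × 7000 / 9.8 = 1.25 mm
Layer 380–300 hPa: Δp = 80 hPa = 8000 Pa, q̄ = 0.000704 kg/kg → 0.000704 × 8000 / 9.8 = 0.57 mm
PW = 14.76 + 13.04 + 1.25 + 0.57 = 29.62 ≈ 29.6 mm.

PW ≈ 29.6 mm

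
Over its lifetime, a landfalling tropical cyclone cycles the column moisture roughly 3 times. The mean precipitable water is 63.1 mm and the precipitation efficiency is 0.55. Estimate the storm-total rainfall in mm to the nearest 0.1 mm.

Each cycle deposits ε × PW = 0.55 × 63.1 = 34.705 mm.
Over 3 cycles: 3 × 34.705 = 104.1 mm.

rainfall ≈ 104.1 mm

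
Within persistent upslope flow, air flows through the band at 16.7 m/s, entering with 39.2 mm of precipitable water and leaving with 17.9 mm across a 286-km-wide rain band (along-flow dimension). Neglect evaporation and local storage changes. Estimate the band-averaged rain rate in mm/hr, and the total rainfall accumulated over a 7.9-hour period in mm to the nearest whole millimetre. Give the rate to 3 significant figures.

R ≈ 4.48 mm/hr; total ≈ 35 mm

Column moisture flux per unit crosswind length is F = V × PW.
Inflow: F_in = 16.7 × 39.2 = 654.64 mm·m/s
Outflow: F_out = 16.7 × 17.9 = 298.93 mm·m/s
Steady-state rate R = (F_in − F_out)/L = (654.64 − 298.93) / 286000 m = 1.244e-03 mm/s.
R = 1.244e-03 × 3600 = 4.48 mm/hr.
Over 7.9 h: total = 4.48 × 7.9 = 35.392 ≈ 35 mm.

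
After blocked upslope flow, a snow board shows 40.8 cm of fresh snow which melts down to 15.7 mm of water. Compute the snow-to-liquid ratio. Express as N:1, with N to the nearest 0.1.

Ratio = snow depth / SWE = 408 mm / 15.7 mm = 26.0, i.e. 26.0:1.

ratio ≈ 26.0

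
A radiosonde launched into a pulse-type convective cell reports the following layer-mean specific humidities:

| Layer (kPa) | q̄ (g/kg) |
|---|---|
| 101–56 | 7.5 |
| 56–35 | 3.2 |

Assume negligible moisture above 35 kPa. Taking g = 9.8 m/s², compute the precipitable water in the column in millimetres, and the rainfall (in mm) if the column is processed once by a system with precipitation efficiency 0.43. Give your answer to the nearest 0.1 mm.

PW ≈ 41.3 mm; rainfall ≈ 17.8 mm

Precipitable water is the column-integrated vapour mass per unit area: PW = (1/g) Σ q̄ Δp, with q in kg/kg and Δp in Pa (1 kg/m² of water = 1 mm).
Layer 101–56 kPa: Δp = 450 hPa = 45000 Pa, q̄ = 0.0075 kg/kg → 0.0075 × 45000 / 9.8 = 34.44 mm
Layer 56–35 kPa: Δp = 210 hPa = 21000 Pa, q̄ = 0.0032 kg/kg → 0.0032 × 21000 / 9.8 = 6.86 mm
PW = 34.44 + 6.86 = 41.30 ≈ 41.3 mm.
Rainfall = ε × PW = 0.43 × 41.3 = 17.8 mm.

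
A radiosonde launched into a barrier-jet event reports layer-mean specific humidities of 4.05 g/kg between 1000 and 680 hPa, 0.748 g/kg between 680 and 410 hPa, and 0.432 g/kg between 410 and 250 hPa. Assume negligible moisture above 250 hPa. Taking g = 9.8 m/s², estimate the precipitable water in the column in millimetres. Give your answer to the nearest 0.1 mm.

PW ≈ 16.0 mm

Precipitable water is the column-integrated vapour mass per unit area: PW = (1/g) Σ q̄ Δp, with q in kg/kg and Δp in Pa (1 kg/m² of water = 1 mm).
Layer 1000–680 hPa: Δp = 320 hPa = 32000 Pa, q̄ = 0.00405 kg/kg → 0.00405 × 32000 / 9.8 = 13.22 mm
Layer 680–410 hPa: Δp = 270 hPa = 27000 Pa, q̄ = 0.000748 kg/kg → 0.000748 × 27000 / 9.8 = 2.06 mm
Layer 410–250 hPa: Δp = 160 hPa = 16000 Pa, q̄ = 0.000432 kg/kg → 0.000432 × 16000 / 9.8 = 0.71 mm
PW = 13.22 + 2.06 + 0.71 = 15.99 ≈ 16.0 mm.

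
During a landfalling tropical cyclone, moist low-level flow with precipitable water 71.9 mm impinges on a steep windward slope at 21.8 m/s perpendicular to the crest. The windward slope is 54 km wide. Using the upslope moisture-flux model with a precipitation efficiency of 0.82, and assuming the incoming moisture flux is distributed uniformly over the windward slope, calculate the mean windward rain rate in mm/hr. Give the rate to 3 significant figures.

Incoming column moisture flux per unit ridge length: F = V × PW = 21.8 × 71.9 = 1567.42 mm·m/s.
Spread over the 54 km slope with efficiency ε = 0.82: R = ε·F/W = 0.82 × 1567.42 / 54000 m = 2.380e-02 mm/s.
R = 2.380e-02 × 3600 = 85.7 mm/hr.

R ≈ 85.7 mm/hr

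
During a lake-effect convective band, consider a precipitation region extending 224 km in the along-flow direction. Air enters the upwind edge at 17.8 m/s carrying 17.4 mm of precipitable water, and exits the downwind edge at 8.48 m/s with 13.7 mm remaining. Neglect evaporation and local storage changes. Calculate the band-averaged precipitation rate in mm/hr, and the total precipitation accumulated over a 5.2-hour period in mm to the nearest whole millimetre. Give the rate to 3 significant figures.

Column moisture flux per unit crosswind length is F = V × PW.
Inflow: F_in = 17.8 × 17.4 = 309.72 mm·m/s
Outflow: F_out = 8.48 × 13.7 = 116.176 mm·m/s
Steady-state rate R = (F_in − F_out)/L = (309.72 − 116.176) / 224000 m = 8.640e-04 mm/s.
R = 8.640e-04 × 3600 = 3.11 mm/hr.
Over 5.2 h: total = 3.11 × 5.2 = 16.172 ≈ 16 mm.

R ≈ 3.11 mm/hr; total ≈ 16 mm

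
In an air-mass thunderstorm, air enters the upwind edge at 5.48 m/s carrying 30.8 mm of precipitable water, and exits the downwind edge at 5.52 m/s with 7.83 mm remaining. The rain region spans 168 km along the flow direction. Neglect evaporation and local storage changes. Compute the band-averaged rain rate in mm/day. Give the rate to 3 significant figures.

Column moisture flux per unit crosswind length is F = V × PW.
Inflow: F_in = 5.48 × 30.8 = 168.784 mm·m/s
Outflow: F_out = 5.52 × 7.83 = 43.2216 mm·m/s
Steady-state rate R = (F_in − F_out)/L = (168.784 − 43.2216) / 168000 m = 7.474e-04 mm/s.
R = 7.474e-04 × 3600 × 24 = 64.6 mm/day.

R ≈ 64.6 mm/day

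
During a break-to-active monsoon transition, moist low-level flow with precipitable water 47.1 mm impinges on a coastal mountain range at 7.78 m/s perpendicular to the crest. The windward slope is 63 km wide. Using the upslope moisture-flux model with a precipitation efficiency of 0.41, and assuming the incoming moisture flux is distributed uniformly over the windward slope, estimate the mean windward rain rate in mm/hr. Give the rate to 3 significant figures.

Incoming column moisture flux per unit ridge length: F = V × PW = 7.78 × 47.1 = 366.438 mm·m/s.
Spread over the 63 km slope with efficiency ε = 0.41: R = ε·F/W = 0.41 × 366.438 / 63000 m = 2.385e-03 mm/s.
R = 2.385e-03 × 3600 = 8.59 mm/hr.

R ≈ 8.59 mm/hr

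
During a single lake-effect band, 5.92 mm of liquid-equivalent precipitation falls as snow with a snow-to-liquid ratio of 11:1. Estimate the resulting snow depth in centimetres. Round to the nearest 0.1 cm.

snow depth ≈ 6.5 cm

Snow depth = liquid × ratio = 5.92 mm × 11 = 65.12 mm = 6.5 cm.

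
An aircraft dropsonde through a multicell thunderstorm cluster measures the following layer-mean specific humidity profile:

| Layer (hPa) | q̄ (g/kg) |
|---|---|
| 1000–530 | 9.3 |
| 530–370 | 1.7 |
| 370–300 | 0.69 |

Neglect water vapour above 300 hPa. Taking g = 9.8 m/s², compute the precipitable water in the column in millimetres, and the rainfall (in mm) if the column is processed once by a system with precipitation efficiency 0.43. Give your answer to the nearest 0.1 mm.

PW ≈ 47.9 mm; rainfall ≈ 20.6 mm

Precipitable water is the column-integrated vapour mass per unit area: PW = (1/g) Σ q̄ Δp, with q in kg/kg and Δp in Pa (1 kg/m² of water = 1 mm).
Layer 1000–530 hPa: Δp = 470 hPa = 47000 Pa, q̄ = 0.0093 kg/kg → 0.0093 × 47000 / 9.8 = 44.60 mm
Layer 530–370 hPa: Δp = 160 hPa = 16000 Pa, q̄ = 0.0017 kg/kg → 0.0017 × 16000 / 9.8 = 2.78 mm
Layer 370–300 hPa: Δp = 70 hPa = 7000 Pa, q̄ = 0.00069 kg/kg → 0.00069 × 7000 / 9.8 = 0.49 mm
PW = 44.60 + 2.78 + 0.49 = 47.87 ≈ 47.9 mm.
Rainfall = ε × PW = 0.43 × 47.9 = 20.6 mm.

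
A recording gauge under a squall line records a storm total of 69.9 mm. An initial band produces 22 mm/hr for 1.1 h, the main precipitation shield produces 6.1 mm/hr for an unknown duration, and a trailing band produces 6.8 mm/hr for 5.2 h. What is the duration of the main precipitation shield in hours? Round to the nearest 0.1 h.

duration ≈ 1.7 h

Known phases: 22 × 1.1 + 6.8 × 5.2 = 24.2 + 35.36 = 59.56 mm.
Remaining depth = 69.9 − 59.56 = 10.34 mm.
Duration = 10.34 / 6.1 = 1.7 h.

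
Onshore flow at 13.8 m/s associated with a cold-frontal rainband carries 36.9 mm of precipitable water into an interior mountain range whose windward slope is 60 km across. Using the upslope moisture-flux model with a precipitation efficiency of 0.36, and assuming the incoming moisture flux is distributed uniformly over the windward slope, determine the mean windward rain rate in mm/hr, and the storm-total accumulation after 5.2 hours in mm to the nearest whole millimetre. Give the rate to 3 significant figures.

Incoming column moisture flux per unit ridge length: F = V × PW = 13.8 × 36.9 = 509.22 mm·m/s.
Spread over the 60 km slope with efficiency ε = 0.36: R = ε·F/W = 0.36 × 509.22 / 60000 m = 3.055e-03 mm/s.
R = 3.055e-03 × 3600 = 11.0 mm/hr.
Over 5.2 h: total = 11.0 × 5.2 = 57.2 ≈ 57 mm.

R ≈ 11.0 mm/hr; total ≈ 57 mm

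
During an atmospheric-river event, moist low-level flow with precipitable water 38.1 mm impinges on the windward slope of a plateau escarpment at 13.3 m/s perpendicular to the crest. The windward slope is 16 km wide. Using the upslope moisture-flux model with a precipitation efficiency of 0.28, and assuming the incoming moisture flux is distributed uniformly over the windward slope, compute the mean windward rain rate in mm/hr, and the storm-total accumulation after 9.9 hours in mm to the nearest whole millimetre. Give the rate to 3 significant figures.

R ≈ 31.9 mm/hr; total ≈ 316 mm

Incoming column moisture flux per unit ridge length: F = V × PW = 13.3 × 38.1 = 506.73 mm·m/s.
Spread over the 16 km slope with efficiency ε = 0.28: R = ε·F/W = 0.28 × 506.73 / 16000 m = 8.868e-03 mm/s.
R = 8.868e-03 × 3600 = 31.9 mm/hr.
Over 9.9 h: total = 31.9 × 9.9 = 315.81 ≈ 316 mm.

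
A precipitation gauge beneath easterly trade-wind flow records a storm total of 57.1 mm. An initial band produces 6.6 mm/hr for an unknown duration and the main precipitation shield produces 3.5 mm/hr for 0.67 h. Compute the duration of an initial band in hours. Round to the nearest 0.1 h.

Known phases: 3.5 × 0.67 = 2.345 mm.
Remaining depth = 57.1 − 2.345 = 54.755 mm.
Duration = 54.755 / 6.6 = 8.3 h.

duration ≈ 8.3 h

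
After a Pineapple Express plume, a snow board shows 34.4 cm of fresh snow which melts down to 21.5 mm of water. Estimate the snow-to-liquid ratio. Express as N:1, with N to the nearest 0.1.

Ratio = snow depth / SWE = 344 mm / 21.5 mm = 16.0, i.e. 16.0:1.

ratio ≈ 16.0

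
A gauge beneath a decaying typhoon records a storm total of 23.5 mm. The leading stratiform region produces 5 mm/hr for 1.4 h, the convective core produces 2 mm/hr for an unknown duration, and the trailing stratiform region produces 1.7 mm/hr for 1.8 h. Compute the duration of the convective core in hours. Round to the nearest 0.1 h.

Known phases: 5 × 1.4 + 1.7 × 1.8 = 7 + 3.06 = 10.06 mm.
Remaining depth = 23.5 − 10.06 = 13.44 mm.
Duration = 13.44 / 2 = 6.7 h.

duration ≈ 6.7 h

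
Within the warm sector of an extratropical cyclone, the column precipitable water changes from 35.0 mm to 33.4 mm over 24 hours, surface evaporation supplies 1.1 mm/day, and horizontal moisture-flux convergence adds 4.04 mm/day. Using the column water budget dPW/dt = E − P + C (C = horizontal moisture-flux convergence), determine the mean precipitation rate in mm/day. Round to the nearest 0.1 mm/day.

dPW/dt = (33.4 − 35.0) mm / (24/24 day) = -1.600 mm/day.
P = E + C − dPW/dt = 1.1 + (4.04) − (-1.600) = 6.7 mm/day.

P ≈ 6.7 mm/day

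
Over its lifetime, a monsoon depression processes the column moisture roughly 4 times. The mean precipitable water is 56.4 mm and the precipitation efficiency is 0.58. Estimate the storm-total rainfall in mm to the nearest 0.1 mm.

rainfall ≈ 130.8 mm

Each cycle deposits ε × PW = 0.58 × 56.4 = 32.712 mm.
Over 4 cycles: 4 × 32.712 = 130.8 mm.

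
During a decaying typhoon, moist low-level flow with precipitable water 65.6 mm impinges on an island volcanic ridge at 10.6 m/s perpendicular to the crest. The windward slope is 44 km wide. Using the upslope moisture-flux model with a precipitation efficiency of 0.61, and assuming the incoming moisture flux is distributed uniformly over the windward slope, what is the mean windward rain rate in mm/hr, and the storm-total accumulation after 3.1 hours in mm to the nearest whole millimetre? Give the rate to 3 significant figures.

R ≈ 34.7 mm/hr; total ≈ 108 mm

Incoming column moisture flux per unit ridge length: F = V × PW = 10.6 × 65.6 = 695.36 mm·m/s.
Spread over the 44 km slope with efficiency ε = 0.61: R = ε·F/W = 0.61 × 695.36 / 44000 m = 9.640e-03 mm/s.
R = 9.640e-03 × 3600 = 34.7 mm/hr.
Over 3.1 h: total = 34.7 × 3.1 = 107.57 ≈ 108 mm.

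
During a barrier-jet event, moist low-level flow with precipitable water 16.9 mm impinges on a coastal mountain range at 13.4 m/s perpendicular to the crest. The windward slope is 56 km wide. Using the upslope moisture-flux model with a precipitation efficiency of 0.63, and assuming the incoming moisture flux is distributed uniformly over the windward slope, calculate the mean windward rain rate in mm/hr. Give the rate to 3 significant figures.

R ≈ 9.17 mm/hr

Incoming column moisture flux per unit ridge length: F = V × PW = 13.4 × 16.9 = 226.46 mm·m/s.
Spread over the 56 km slope with efficiency ε = 0.63: R = ε·F/W = 0.63 × 226.46 / 56000 m = 2.548e-03 mm/s.
R = 2.548e-03 × 3600 = 9.17 mm/hr.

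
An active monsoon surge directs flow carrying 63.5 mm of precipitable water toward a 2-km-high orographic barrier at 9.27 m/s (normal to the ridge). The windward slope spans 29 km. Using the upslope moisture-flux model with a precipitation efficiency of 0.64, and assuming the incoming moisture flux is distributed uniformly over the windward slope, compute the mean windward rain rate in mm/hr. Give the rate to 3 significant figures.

Incoming column moisture flux per unit ridge length: F = V × PW = 9.27 × 63.5 = 588.645 mm·m/s.
Spread over the 29 km slope with efficiency ε = 0.64: R = ε·F/W = 0.64 × 588.645 / 29000 m = 1.299e-02 mm/s.
R = 1.299e-02 × 3600 = 46.8 mm/hr.

R ≈ 46.8 mm/hr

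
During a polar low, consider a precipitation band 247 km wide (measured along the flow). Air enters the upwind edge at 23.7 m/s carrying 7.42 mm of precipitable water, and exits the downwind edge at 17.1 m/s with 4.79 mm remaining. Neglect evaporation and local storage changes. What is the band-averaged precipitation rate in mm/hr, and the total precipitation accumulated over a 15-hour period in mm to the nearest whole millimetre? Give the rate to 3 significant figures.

R ≈ 1.37 mm/hr; total ≈ 21 mm

Column moisture flux per unit crosswind length is F = V × PW.
Inflow: F_in = 23.7 × 7.42 = 175.854 mm·m/s
Outflow: F_out = 17.1 × 4.79 = 81.909 mm·m/s
Steady-state rate R = (F_in − F_out)/L = (175.854 − 81.909) / 247000 m = 3.803e-04 mm/s.
R = 3.803e-04 × 3600 = 1.37 mm/hr.
Over 15 h: total = 1.37 × 15 = 20.55 ≈ 21 mm.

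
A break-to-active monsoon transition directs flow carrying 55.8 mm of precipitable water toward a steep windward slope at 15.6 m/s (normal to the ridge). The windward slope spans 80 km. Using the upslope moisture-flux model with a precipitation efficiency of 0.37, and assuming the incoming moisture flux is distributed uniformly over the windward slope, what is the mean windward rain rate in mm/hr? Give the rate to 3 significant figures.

R ≈ 14.5 mm/hr

Incoming column moisture flux per unit ridge length: F = V × PW = 15.6 × 55.8 = 870.48 mm·m/s.
Spread over the 80 km slope with efficiency ε = 0.37: R = ε·F/W = 0.37 × 870.48 / 80000 m = 4.026e-03 mm/s.
R = 4.026e-03 × 3600 = 14.5 mm/hr.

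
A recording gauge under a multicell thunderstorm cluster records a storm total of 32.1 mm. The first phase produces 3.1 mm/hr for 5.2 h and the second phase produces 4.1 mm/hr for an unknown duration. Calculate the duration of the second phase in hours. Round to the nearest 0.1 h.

Known phases: 3.1 × 5.2 = 16.12 mm.
Remaining depth = 32.1 − 16.12 = 15.98 mm.
Duration = 15.98 / 4.1 = 3.9 h.

duration ≈ 3.9 h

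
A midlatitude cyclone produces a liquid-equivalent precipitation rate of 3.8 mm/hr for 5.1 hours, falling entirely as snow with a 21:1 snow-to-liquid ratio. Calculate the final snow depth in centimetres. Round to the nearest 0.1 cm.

Liquid-equivalent depth = 3.8 × 5.1 = 19.38 mm.
Snow depth = 19.38 mm × 21 = 406.98 mm = 40.7 cm.

snow depth ≈ 40.7 cm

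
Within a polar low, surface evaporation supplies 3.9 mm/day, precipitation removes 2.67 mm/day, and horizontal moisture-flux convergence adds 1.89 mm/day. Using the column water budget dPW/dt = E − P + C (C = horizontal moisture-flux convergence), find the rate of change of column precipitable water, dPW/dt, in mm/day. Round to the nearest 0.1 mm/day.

dPW/dt = E − P + C = 3.9 − 2.67 + (1.89) = 3.1 mm/day.

dPW/dt ≈ 3.1 mm/day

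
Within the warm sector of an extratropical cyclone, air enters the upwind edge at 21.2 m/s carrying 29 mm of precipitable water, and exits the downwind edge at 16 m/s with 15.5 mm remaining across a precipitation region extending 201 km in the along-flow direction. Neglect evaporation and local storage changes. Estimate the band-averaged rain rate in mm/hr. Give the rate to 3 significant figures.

Column moisture flux per unit crosswind length is F = V × PW.
Inflow: F_in = 21.2 × 29 = 614.8 mm·m/s
Outflow: F_out = 16 × 15.5 = 248 mm·m/s
Steady-state rate R = (F_in − F_out)/L = (614.8 − 248) / 201000 m = 1.825e-03 mm/s.
R = 1.825e-03 × 3600 = 6.57 mm/hr.

R ≈ 6.57 mm/hr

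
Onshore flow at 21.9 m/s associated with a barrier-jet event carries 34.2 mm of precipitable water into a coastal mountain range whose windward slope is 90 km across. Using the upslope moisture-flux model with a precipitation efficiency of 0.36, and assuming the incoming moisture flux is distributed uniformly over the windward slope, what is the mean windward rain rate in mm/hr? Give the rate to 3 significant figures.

R ≈ 10.8 mm/hr

Incoming column moisture flux per unit ridge length: F = V × PW = 21.9 × 34.2 = 748.98 mm·m/s.
Spread over the 90 km slope with efficiency ε = 0.36: R = ε·F/W = 0.36 × 748.98 / 90000 m = 2.996e-03 mm/s.
R = 2.996e-03 × 3600 = 10.8 mm/hr.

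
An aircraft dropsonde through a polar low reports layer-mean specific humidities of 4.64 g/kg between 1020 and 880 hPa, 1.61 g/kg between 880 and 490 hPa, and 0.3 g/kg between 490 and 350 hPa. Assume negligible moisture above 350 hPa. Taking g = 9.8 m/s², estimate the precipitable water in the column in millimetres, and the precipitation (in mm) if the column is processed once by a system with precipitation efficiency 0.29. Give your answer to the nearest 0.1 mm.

Precipitable water is the column-integrated vapour mass per unit area: PW = (1/g) Σ q̄ Δp, with q in kg/kg and Δp in Pa (1 kg/m² of water = 1 mm).
Layer 1020–880 hPa: Δp = 140 hPa = 14000 Pa, q̄ = 0.00464 kg/kg → 0.00464 × 14000 / 9.8 = 6.63 mm
Layer 880–490 hPa: Δp = 390 hPa = 39000 Pa, q̄ = 0.00161 kg/kg → 0.00161 × 39000 / 9.8 = 6.41 mm
Layer 490–350 hPa: Δp = 140 hPa = 14000 Pa, q̄ = 0.0003 kg/kg → 0.0003 × 14000 / 9.8 = 0.43 mm
PW = 6.63 + 6.41 + 0.43 = 13.47 ≈ 13.5 mm.
Precipitation = ε × PW = 0.29 × 13.5 = 3.9 mm.

PW ≈ 13.5 mm; precipitation ≈ 3.9 mm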